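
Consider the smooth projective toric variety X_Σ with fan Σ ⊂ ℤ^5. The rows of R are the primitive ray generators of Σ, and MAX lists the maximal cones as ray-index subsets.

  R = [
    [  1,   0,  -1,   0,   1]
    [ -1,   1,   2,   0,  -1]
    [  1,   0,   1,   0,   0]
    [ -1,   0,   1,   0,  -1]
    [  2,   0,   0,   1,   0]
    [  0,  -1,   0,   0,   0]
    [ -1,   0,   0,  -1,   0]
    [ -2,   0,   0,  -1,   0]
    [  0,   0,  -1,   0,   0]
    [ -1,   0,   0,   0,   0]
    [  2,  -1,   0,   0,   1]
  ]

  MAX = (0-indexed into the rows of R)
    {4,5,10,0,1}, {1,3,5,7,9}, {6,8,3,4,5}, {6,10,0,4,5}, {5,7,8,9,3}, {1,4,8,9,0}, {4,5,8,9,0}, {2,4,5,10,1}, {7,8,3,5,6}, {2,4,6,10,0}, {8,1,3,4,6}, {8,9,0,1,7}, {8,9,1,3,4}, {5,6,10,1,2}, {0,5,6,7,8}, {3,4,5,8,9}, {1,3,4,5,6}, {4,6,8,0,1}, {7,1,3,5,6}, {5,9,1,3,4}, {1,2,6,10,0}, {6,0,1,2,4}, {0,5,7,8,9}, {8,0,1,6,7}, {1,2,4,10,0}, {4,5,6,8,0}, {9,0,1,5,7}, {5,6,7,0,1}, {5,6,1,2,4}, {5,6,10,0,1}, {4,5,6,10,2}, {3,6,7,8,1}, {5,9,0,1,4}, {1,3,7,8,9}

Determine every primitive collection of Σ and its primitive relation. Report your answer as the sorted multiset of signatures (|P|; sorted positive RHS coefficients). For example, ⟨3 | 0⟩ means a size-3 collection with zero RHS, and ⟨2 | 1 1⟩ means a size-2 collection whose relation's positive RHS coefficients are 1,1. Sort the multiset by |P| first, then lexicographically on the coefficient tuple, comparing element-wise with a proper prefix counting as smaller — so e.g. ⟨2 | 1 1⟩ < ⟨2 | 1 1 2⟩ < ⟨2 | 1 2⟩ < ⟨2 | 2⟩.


Δ(Σ) — 11 vertices, 15 min non-faces:

  P={0,3}:  v_{0} + v_{3} = 0 — sig = ⟨2 | 0⟩
  P={4,7}:  v_{4} + v_{7} = 0 — sig = ⟨2 | 0⟩
  P={6,9}:  v_{6} + v_{9} = v_{7} — sig = ⟨2 | 1⟩
  P={2,8}:  v_{2} + v_{8} = v_{4} + v_{6} — sig = ⟨2 | 1 1⟩
  P={3,10}:  v_{3} + v_{10} = v_{2} + v_{5} — sig = ⟨2 | 1 1⟩
  P={2,9}:  v_{2} + v_{9} = v_{0} + v_{1} + v_{5} — sig = ⟨2 | 1 1 1⟩
  P={2,3}:  v_{2} + v_{3} = v_{1} + v_{4} + v_{5} + v_{6} — sig = ⟨2 | 1 1 1 1⟩
  P={2,7}:  v_{2} + v_{7} = v_{0} + v_{1} + v_{5} + v_{6} — sig = ⟨2 | 1 1 1 1⟩
  P={8,10}:  v_{8} + v_{10} = v_{0} + v_{4} + v_{5} + v_{6} — sig = ⟨2 | 1 1 1 1⟩
  P={7,10}:  v_{7} + v_{10} = 2·v_{0} + v_{1} + 2·v_{5} + v_{6} — sig = ⟨2 | 1 1 2 2⟩
  P={9,10}:  v_{9} + v_{10} = 2·v_{0} + v_{1} + 2·v_{5} — sig = ⟨2 | 1 2 2⟩
  P={0,2,5}:  v_{0} + v_{2} + v_{5} = v_{10} — sig = ⟨3 | 1⟩
  P={1,5,8}:  v_{1} + v_{5} + v_{8} = v_{3} — sig = ⟨3 | 1⟩
  P={1,4,6,10}:  v_{1} + v_{4} + v_{6} + v_{10} = 2·v_{2} — sig = ⟨4 | 2⟩
  P={0,1,4,5,6}:  v_{0} + v_{1} + v_{4} + v_{5} + v_{6} = v_{2} — sig = ⟨5 | 1⟩

so the primitive-relation signature multiset is
{ ⟨2 | 0⟩ ×2,  ⟨2 | 1⟩,  ⟨2 | 1 1⟩ ×2,  ⟨2 | 1 1 1⟩,  ⟨2 | 1 1 1 1⟩ ×3,  ⟨2 | 1 1 2 2⟩,  ⟨2 | 1 2 2⟩,  ⟨3 | 1⟩ ×2,  ⟨4 | 2⟩,  ⟨5 | 1⟩ }


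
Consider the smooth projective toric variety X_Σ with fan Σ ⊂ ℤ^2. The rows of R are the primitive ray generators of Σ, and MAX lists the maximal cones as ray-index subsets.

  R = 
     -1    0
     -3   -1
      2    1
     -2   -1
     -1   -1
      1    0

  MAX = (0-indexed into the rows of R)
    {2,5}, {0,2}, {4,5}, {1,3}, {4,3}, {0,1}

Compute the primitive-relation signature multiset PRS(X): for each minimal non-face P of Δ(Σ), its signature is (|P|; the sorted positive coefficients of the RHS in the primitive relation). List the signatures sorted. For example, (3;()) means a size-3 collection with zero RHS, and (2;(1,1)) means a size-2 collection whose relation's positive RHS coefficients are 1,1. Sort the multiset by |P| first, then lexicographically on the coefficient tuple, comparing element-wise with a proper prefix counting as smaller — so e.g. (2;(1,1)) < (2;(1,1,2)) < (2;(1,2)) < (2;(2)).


|primitive collections| = 9. Relations:

  P={0,5}:  v_{0} + v_{5} = 0  ⟹  sig = (2;())
  P={2,3}:  v_{2} + v_{3} = 0  ⟹  sig = (2;())
  P={0,3}:  v_{0} + v_{3} = v_{1}  ⟹  sig = (2;(1))
  P={0,4}:  v_{0} + v_{4} = v_{3}  ⟹  sig = (2;(1))
  P={1,2}:  v_{1} + v_{2} = v_{0}  ⟹  sig = (2;(1))
  P={1,5}:  v_{1} + v_{5} = v_{3}  ⟹  sig = (2;(1))
  P={2,4}:  v_{2} + v_{4} = v_{5}  ⟹  sig = (2;(1))
  P={3,5}:  v_{3} + v_{5} = v_{4}  ⟹  sig = (2;(1))
  P={1,4}:  v_{1} + v_{4} = 2·v_{3}  ⟹  sig = (2;(2))

Signatures (|P|; sorted positive RHS coefficients), sorted:
    |P|=2: 9 collections, coeffs (), (), (1), (1), (1), (1), (1), (1), (2)


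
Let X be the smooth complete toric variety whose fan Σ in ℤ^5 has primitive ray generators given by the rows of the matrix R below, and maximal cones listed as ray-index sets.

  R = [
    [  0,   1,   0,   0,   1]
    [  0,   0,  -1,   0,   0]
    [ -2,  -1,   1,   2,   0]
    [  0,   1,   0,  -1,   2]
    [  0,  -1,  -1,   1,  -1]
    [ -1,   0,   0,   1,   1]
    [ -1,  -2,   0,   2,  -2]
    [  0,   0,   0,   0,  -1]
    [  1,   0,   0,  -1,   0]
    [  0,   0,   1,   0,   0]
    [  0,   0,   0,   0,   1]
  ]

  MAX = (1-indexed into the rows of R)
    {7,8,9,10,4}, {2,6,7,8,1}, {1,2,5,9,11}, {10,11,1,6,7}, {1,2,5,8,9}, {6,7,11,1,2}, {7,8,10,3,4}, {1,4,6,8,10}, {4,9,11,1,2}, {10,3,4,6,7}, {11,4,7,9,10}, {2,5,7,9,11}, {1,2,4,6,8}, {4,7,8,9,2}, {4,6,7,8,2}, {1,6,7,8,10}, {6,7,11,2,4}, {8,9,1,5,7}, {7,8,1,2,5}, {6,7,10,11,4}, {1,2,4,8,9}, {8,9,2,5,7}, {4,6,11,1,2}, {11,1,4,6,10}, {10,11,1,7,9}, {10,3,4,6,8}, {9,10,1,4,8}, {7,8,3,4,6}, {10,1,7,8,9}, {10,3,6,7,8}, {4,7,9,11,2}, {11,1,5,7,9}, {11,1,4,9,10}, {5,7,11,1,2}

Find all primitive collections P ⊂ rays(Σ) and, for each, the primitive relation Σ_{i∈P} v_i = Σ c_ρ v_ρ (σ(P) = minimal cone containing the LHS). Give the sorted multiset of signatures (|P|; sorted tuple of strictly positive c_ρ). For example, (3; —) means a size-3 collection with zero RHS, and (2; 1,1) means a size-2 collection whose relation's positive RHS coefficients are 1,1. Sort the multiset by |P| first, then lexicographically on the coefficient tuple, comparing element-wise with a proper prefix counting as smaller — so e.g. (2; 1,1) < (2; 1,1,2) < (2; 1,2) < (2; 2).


14 minimal non-faces of Δ(Σ) (on 11 rays):

  {2,10}:  v_{2} + v_{10} = 0  ⟹  sig = (2; —)
  {8,11}:  v_{8} + v_{11} = 0  ⟹  sig = (2; —)
  {6,9}:  v_{6} + v_{9} = v_{11}  ⟹  sig = (2; 1)
  {3,5}:  v_{3} + v_{5} = v_{6} + v_{7}  ⟹  sig = (2; 1,1)
  {4,5}:  v_{4} + v_{5} = v_{2} + v_{11}  ⟹  sig = (2; 1,1)
  {3,9}:  v_{3} + v_{9} = v_{4} + v_{7} + v_{10}  ⟹  sig = (2; 1,1,1)
  {5,10}:  v_{5} + v_{10} = v_{1} + v_{7} + v_{9}  ⟹  sig = (2; 1,1,1)
  {2,3}:  v_{2} + v_{3} = v_{4} + v_{6} + v_{7} + v_{8}  ⟹  sig = (2; 1,1,1,1)
  {3,11}:  v_{3} + v_{11} = v_{4} + v_{6} + v_{7} + v_{10}  ⟹  sig = (2; 1,1,1,1)
  {5,6}:  v_{5} + v_{6} = v_{1} + v_{2} + v_{7} + v_{11}  ⟹  sig = (2; 1,1,1,1)
  {1,3}:  v_{1} + v_{3} = 2·v_{6} + v_{8} + v_{10}  ⟹  sig = (2; 1,1,2)
  {1,4,7}:  v_{1} + v_{4} + v_{7} = v_{6}  ⟹  sig = (3; 1)
  {1,2,7,9}:  v_{1} + v_{2} + v_{7} + v_{9} = v_{5}  ⟹  sig = (4; 1)
  {4,6,7,8,10}:  v_{4} + v_{6} + v_{7} + v_{8} + v_{10} = v_{3}  ⟹  sig = (5; 1)

Signatures (|P|; sorted positive RHS coefficients), sorted:
[(2; —), (2; —), (2; 1), (2; 1,1), (2; 1,1), (2; 1,1,1), (2; 1,1,1), (2; 1,1,1,1), (2; 1,1,1,1), (2; 1,1,1,1), (2; 1,1,2), (3; 1), (4; 1), (5; 1)]


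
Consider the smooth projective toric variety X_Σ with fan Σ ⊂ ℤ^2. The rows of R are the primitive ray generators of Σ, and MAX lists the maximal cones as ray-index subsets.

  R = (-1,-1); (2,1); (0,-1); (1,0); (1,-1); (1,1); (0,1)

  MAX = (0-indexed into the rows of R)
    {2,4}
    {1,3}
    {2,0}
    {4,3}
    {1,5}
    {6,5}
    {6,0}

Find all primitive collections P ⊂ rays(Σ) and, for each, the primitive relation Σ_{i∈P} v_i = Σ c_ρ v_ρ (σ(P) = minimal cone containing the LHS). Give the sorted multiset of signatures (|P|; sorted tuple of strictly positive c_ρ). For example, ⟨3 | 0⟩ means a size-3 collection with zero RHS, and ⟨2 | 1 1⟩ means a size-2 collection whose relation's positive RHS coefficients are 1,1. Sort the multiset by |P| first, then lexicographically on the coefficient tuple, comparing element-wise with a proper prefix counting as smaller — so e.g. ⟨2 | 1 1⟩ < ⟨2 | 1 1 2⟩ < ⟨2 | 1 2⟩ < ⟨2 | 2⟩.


|primitive collections| = 14. Relations:

  P={0,5}:  v_{0} + v_{5} = 0  ⟹  sig = ⟨2 | 0⟩
  P={2,6}:  v_{2} + v_{6} = 0  ⟹  sig = ⟨2 | 0⟩
  P={0,1}:  v_{0} + v_{1} = v_{3}  ⟹  sig = ⟨2 | 1⟩
  P={0,3}:  v_{0} + v_{3} = v_{2}  ⟹  sig = ⟨2 | 1⟩
  P={2,3}:  v_{2} + v_{3} = v_{4}  ⟹  sig = ⟨2 | 1⟩
  P={2,5}:  v_{2} + v_{5} = v_{3}  ⟹  sig = ⟨2 | 1⟩
  P={3,5}:  v_{3} + v_{5} = v_{1}  ⟹  sig = ⟨2 | 1⟩
  P={3,6}:  v_{3} + v_{6} = v_{5}  ⟹  sig = ⟨2 | 1⟩
  P={4,6}:  v_{4} + v_{6} = v_{3}  ⟹  sig = ⟨2 | 1⟩
  P={0,4}:  v_{0} + v_{4} = 2·v_{2}  ⟹  sig = ⟨2 | 2⟩
  P={1,2}:  v_{1} + v_{2} = 2·v_{3}  ⟹  sig = ⟨2 | 2⟩
  P={1,6}:  v_{1} + v_{6} = 2·v_{5}  ⟹  sig = ⟨2 | 2⟩
  P={4,5}:  v_{4} + v_{5} = 2·v_{3}  ⟹  sig = ⟨2 | 2⟩
  P={1,4}:  v_{1} + v_{4} = 3·v_{3}  ⟹  sig = ⟨2 | 3⟩

Sorted signature multiset PRS(X):
    |P|=2: 14 collections, coeffs (), (), (1), (1), (1), (1), (1), (1), (1), (2), (2), (2), (2), (3)


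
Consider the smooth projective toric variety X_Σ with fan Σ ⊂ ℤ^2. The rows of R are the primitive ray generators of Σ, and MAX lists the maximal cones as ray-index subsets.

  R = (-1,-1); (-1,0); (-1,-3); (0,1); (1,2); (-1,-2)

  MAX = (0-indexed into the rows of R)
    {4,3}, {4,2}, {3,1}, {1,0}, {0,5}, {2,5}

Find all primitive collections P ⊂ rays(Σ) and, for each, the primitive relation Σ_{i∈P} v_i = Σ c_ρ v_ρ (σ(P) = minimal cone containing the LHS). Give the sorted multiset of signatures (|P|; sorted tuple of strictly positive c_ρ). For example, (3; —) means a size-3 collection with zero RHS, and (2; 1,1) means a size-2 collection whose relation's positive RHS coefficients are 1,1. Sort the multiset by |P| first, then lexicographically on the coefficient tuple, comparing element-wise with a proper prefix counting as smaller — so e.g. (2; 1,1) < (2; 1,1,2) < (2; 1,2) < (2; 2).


Minimal non-faces — 9 found among 6 rays, 6 max cones:

  P = {4,5}:  v_{4} + v_{5} = 0 — sig = (2; —)
  P = {0,3}:  v_{0} + v_{3} = v_{1} — sig = (2; 1)
  P = {0,4}:  v_{0} + v_{4} = v_{3} — sig = (2; 1)
  P = {2,3}:  v_{2} + v_{3} = v_{5} — sig = (2; 1)
  P = {3,5}:  v_{3} + v_{5} = v_{0} — sig = (2; 1)
  P = {1,2}:  v_{1} + v_{2} = v_{0} + v_{5} — sig = (2; 1,1)
  P = {0,2}:  v_{0} + v_{2} = 2·v_{5} — sig = (2; 2)
  P = {1,4}:  v_{1} + v_{4} = 2·v_{3} — sig = (2; 2)
  P = {1,5}:  v_{1} + v_{5} = 2·v_{0} — sig = (2; 2)

so the primitive-relation signature multiset is
    |P|=2: 9 collections, coeffs (), (1), (1), (1), (1), (1,1), (2), (2), (2)


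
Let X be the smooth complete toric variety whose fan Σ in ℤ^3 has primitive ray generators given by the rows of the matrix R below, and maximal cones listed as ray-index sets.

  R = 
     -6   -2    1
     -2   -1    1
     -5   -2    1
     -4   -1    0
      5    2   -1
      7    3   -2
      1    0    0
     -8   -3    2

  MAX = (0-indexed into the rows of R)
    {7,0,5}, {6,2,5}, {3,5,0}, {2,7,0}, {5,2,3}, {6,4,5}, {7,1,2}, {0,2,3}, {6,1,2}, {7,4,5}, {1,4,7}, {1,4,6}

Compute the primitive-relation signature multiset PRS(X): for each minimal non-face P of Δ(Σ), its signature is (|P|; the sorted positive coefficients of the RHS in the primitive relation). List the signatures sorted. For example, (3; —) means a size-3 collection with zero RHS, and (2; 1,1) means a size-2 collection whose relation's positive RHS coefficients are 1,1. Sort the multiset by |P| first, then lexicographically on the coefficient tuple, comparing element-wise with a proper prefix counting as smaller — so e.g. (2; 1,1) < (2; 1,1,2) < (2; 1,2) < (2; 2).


|primitive collections| = 12. Relations:

  P={2,4}:  v_{2} + v_{4} = 0 — sig = (2; —)
  P={0,1}:  v_{0} + v_{1} = v_{7} — sig = (2; 1)
  P={0,6}:  v_{0} + v_{6} = v_{2} — sig = (2; 1)
  P={1,3}:  v_{1} + v_{3} = v_{0} — sig = (2; 1)
  P={1,5}:  v_{1} + v_{5} = v_{4} — sig = (2; 1)
  P={0,4}:  v_{0} + v_{4} = v_{5} + v_{7} — sig = (2; 1,1)
  P={3,4}:  v_{3} + v_{4} = v_{0} + v_{5} — sig = (2; 1,1)
  P={6,7}:  v_{6} + v_{7} = v_{1} + v_{2} — sig = (2; 1,1)
  P={3,6}:  v_{3} + v_{6} = 2·v_{2} + v_{5} — sig = (2; 1,2)
  P={3,7}:  v_{3} + v_{7} = 2·v_{0} — sig = (2; 2)
  P={0,2,5}:  v_{0} + v_{2} + v_{5} = v_{3} — sig = (3; 1)
  P={2,5,7}:  v_{2} + v_{5} + v_{7} = v_{0} — sig = (3; 1)

Hence PRS(X_Σ) =
    (2; —)
    (2; 1)
    (2; 1)
    (2; 1)
    (2; 1)
    (2; 1,1)
    (2; 1,1)
    (2; 1,1)
    (2; 1,2)
    (2; 2)
    (3; 1)
    (3; 1)


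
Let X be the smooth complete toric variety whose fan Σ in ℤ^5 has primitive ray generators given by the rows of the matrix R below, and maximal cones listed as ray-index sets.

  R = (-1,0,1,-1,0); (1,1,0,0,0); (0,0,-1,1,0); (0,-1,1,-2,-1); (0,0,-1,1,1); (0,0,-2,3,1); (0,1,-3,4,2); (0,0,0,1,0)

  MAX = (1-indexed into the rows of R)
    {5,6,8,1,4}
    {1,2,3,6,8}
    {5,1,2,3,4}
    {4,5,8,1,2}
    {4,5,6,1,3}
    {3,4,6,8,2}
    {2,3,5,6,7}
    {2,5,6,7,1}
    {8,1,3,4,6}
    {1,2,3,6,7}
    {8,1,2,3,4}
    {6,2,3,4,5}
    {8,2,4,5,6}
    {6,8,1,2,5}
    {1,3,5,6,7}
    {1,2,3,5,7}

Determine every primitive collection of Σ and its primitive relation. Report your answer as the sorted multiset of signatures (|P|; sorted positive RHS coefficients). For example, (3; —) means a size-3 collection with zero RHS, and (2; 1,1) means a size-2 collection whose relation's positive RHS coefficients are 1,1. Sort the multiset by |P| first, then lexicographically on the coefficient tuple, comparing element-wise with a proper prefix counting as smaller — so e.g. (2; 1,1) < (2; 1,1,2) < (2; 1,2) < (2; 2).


Δ(Σ) — 8 vertices, 5 min non-faces:

  • {4,7}:  v_{4} + v_{7} = v_{3} + v_{5}  →  sig = (2; 1,1)
  • {7,8}:  v_{7} + v_{8} = v_{1} + v_{2} + 2·v_{6}  →  sig = (2; 1,1,2)
  • {3,5,8}:  v_{3} + v_{5} + v_{8} = v_{6}  →  sig = (3; 1)
  • {1,2,4,6}:  v_{1} + v_{2} + v_{4} + v_{6} = 0  →  sig = (4; —)
  • {1,2,3,5,6}:  v_{1} + v_{2} + v_{3} + v_{5} + v_{6} = v_{7}  →  sig = (5; 1)

Signatures (|P|; sorted positive RHS coefficients), sorted:
    |P|=2: 2 collections, coeffs (1,1), (1,1,2)
    |P|=3: 1 collection, coeffs (1)
    |P|=4: 1 collection, coeffs ()
    |P|=5: 1 collection, coeffs (1)


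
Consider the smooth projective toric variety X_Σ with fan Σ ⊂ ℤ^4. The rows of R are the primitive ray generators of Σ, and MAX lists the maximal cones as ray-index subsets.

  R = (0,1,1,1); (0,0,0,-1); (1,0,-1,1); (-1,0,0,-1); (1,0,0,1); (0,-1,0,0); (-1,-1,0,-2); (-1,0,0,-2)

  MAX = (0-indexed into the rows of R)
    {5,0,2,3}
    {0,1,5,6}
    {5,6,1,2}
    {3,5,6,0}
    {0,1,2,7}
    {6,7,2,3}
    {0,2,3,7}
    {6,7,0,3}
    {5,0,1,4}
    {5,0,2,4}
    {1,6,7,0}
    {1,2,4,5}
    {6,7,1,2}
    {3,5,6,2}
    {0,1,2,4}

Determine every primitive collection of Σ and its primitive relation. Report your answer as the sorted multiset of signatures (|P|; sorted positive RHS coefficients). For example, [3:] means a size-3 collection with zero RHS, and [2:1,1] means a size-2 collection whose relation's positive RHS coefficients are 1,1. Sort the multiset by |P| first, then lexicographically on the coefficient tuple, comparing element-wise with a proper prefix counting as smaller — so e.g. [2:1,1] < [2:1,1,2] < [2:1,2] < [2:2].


Minimal non-faces — 7 found among 8 rays, 15 max cones:

  {3,4}:  v_{3} + v_{4} = 0 — sig = [2:]
  {1,3}:  v_{1} + v_{3} = v_{7} — sig = [2:1]
  {4,7}:  v_{4} + v_{7} = v_{1} — sig = [2:1]
  {5,7}:  v_{5} + v_{7} = v_{6} — sig = [2:1]
  {4,6}:  v_{4} + v_{6} = v_{1} + v_{5} — sig = [2:1,1]
  {0,2,6}:  v_{0} + v_{2} + v_{6} = 0 — sig = [3:]
  {0,1,2,5}:  v_{0} + v_{1} + v_{2} + v_{5} = v_{4} — sig = [4:1]

Signatures (|P|; sorted positive RHS coefficients), sorted:
{ [2:],  [2:1] ×3,  [2:1,1],  [3:],  [4:1] }


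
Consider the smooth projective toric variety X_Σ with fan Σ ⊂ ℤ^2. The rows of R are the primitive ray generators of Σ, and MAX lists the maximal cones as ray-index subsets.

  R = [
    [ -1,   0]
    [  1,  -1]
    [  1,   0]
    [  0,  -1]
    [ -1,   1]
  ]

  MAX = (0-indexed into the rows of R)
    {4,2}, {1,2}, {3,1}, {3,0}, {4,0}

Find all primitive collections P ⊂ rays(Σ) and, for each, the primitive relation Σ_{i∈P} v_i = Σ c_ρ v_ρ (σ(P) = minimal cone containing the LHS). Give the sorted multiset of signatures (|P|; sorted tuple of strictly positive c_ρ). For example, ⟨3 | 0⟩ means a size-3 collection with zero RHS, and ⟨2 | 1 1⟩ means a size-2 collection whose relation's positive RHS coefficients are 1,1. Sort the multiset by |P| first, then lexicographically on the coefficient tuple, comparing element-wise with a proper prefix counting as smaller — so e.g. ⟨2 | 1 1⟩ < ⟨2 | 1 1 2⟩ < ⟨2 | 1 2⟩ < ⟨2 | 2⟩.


5 minimal non-faces of Δ(Σ) (on 5 rays):

  P = {0,2}:  v_{0} + v_{2} = 0  so sig = ⟨2 | 0⟩
  P = {1,4}:  v_{1} + v_{4} = 0  so sig = ⟨2 | 0⟩
  P = {0,1}:  v_{0} + v_{1} = v_{3}  so sig = ⟨2 | 1⟩
  P = {2,3}:  v_{2} + v_{3} = v_{1}  so sig = ⟨2 | 1⟩
  P = {3,4}:  v_{3} + v_{4} = v_{0}  so sig = ⟨2 | 1⟩

so the primitive-relation signature multiset is
{ ⟨2 | 0⟩ ×2,  ⟨2 | 1⟩ ×3 }


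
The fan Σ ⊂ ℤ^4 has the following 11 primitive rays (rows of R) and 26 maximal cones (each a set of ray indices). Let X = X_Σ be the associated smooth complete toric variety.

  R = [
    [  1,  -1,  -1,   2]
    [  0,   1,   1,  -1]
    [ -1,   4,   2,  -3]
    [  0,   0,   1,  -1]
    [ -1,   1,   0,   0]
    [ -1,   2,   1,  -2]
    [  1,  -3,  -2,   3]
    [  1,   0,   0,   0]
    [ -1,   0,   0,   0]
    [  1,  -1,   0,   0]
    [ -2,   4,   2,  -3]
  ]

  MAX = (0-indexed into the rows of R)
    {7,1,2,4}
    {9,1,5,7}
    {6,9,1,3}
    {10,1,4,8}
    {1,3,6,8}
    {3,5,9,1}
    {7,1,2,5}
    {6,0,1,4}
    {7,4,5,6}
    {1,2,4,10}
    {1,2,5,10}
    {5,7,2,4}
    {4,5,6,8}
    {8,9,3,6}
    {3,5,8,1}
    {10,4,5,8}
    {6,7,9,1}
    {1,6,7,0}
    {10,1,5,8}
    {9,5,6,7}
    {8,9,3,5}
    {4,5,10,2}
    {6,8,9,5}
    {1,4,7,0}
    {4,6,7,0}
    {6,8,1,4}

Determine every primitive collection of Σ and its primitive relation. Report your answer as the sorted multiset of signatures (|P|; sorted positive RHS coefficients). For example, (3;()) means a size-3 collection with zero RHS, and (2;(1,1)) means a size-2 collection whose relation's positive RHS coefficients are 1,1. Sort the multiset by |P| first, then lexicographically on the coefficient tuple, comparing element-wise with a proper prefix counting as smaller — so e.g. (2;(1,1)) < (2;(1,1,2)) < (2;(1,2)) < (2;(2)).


Primitive collections (23):

  • {4,9}:  v_{4} + v_{9} = 0  so sig = (2;())
  • {7,8}:  v_{7} + v_{8} = 0  so sig = (2;())
  • {2,8}:  v_{2} + v_{8} = v_{10}  so sig = (2;(1))
  • {6,10}:  v_{6} + v_{10} = v_{4}  so sig = (2;(1))
  • {7,10}:  v_{7} + v_{10} = v_{2}  so sig = (2;(1))
  • {0,5}:  v_{0} + v_{5} = v_{4} + v_{7}  so sig = (2;(1,1))
  • {2,6}:  v_{2} + v_{6} = v_{4} + v_{7}  so sig = (2;(1,1))
  • {3,4}:  v_{3} + v_{4} = v_{1} + v_{8}  so sig = (2;(1,1))
  • {3,7}:  v_{3} + v_{7} = v_{1} + v_{9}  so sig = (2;(1,1))
  • {9,10}:  v_{9} + v_{10} = v_{1} + v_{5}  so sig = (2;(1,1))
  • {0,8}:  v_{0} + v_{8} = v_{1} + v_{4} + v_{6}  so sig = (2;(1,1,1))
  • {0,9}:  v_{0} + v_{9} = v_{1} + v_{6} + v_{7}  so sig = (2;(1,1,1))
  • {2,9}:  v_{2} + v_{9} = v_{1} + v_{5} + v_{7}  so sig = (2;(1,1,1))
  • {0,10}:  v_{0} + v_{10} = v_{1} + 2·v_{4} + v_{7}  so sig = (2;(1,1,2))
  • {3,10}:  v_{3} + v_{10} = 2·v_{1} + v_{5} + v_{8}  so sig = (2;(1,1,2))
  • {0,3}:  v_{0} + v_{3} = 2·v_{1} + v_{6}  so sig = (2;(1,2))
  • {2,3}:  v_{2} + v_{3} = 2·v_{1} + v_{5}  so sig = (2;(1,2))
  • {0,2}:  v_{0} + v_{2} = v_{1} + 2·v_{4} + 2·v_{7}  so sig = (2;(1,2,2))
  • {1,5,6}:  v_{1} + v_{5} + v_{6} = 0  so sig = (3;())
  • {1,4,5}:  v_{1} + v_{4} + v_{5} = v_{10}  so sig = (3;(1))
  • {1,8,9}:  v_{1} + v_{8} + v_{9} = v_{3}  so sig = (3;(1))
  • {3,5,6}:  v_{3} + v_{5} + v_{6} = v_{8} + v_{9}  so sig = (3;(1,1))
  • {1,4,6,7}:  v_{1} + v_{4} + v_{6} + v_{7} = v_{0}  so sig = (4;(1))

Sorted signature multiset PRS(X):
{ (2;()) ×2,  (2;(1)) ×3,  (2;(1,1)) ×5,  (2;(1,1,1)) ×3,  (2;(1,1,2)) ×2,  (2;(1,2)) ×2,  (2;(1,2,2)),  (3;()),  (3;(1)) ×2,  (3;(1,1)),  (4;(1)) }


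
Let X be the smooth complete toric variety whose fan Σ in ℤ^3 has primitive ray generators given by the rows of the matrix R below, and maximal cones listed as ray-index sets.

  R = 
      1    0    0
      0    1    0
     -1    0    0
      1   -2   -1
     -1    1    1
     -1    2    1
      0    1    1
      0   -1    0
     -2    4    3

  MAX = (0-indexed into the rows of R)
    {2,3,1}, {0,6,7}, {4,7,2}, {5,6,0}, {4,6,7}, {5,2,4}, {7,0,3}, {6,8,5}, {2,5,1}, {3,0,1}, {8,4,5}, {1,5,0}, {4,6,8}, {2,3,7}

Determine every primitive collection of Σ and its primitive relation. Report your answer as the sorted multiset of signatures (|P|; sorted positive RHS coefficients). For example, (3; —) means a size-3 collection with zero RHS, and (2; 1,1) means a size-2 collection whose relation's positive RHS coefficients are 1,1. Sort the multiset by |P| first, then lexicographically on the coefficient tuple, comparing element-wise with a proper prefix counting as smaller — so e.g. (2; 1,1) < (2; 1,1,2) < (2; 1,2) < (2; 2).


The 16 primitive collections of Σ (r=9, n=3):

  P = {0,2}:  v_{0} + v_{2} = 0 — sig = (2; —)
  P = {1,7}:  v_{1} + v_{7} = 0 — sig = (2; —)
  P = {3,5}:  v_{3} + v_{5} = 0 — sig = (2; —)
  P = {0,4}:  v_{0} + v_{4} = v_{6} — sig = (2; 1)
  P = {1,4}:  v_{1} + v_{4} = v_{5} — sig = (2; 1)
  P = {2,6}:  v_{2} + v_{6} = v_{4} — sig = (2; 1)
  P = {3,4}:  v_{3} + v_{4} = v_{7} — sig = (2; 1)
  P = {5,7}:  v_{5} + v_{7} = v_{4} — sig = (2; 1)
  P = {1,6}:  v_{1} + v_{6} = v_{0} + v_{5} — sig = (2; 1,1)
  P = {3,6}:  v_{3} + v_{6} = v_{0} + v_{7} — sig = (2; 1,1)
  P = {3,8}:  v_{3} + v_{8} = v_{4} + v_{6} — sig = (2; 1,1)
  P = {0,8}:  v_{0} + v_{8} = v_{5} + 2·v_{6} — sig = (2; 1,2)
  P = {1,8}:  v_{1} + v_{8} = 2·v_{5} + v_{6} — sig = (2; 1,2)
  P = {2,8}:  v_{2} + v_{8} = 2·v_{4} + v_{5} — sig = (2; 1,2)
  P = {7,8}:  v_{7} + v_{8} = 2·v_{4} + v_{6} — sig = (2; 1,2)
  P = {4,5,6}:  v_{4} + v_{5} + v_{6} = v_{8} — sig = (3; 1)

Hence PRS(X_Σ) =
    |P|=2: 15 collections, coeffs (), (), (), (1), (1), (1), (1), (1), (1,1), (1,1), (1,1), (1,2), (1,2), (1,2), (1,2)
    |P|=3: 1 collection, coeffs (1)


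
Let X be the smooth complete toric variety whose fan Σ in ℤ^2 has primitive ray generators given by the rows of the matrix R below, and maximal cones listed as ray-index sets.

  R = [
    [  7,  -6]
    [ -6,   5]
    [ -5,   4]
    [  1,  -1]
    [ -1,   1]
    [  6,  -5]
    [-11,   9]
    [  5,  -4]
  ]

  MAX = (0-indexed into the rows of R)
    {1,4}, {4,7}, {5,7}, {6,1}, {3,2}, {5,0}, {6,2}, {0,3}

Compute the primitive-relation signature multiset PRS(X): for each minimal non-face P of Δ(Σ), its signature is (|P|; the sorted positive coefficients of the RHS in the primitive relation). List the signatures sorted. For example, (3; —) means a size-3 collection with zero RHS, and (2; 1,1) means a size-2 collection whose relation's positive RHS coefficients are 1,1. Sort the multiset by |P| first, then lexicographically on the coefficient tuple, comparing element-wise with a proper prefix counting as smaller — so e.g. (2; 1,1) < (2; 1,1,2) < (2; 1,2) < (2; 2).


Primitive collections (20):

  P={1,5}:  v_{1} + v_{5} = 0  so sig = (2; —)
  P={2,7}:  v_{2} + v_{7} = 0  so sig = (2; —)
  P={3,4}:  v_{3} + v_{4} = 0  so sig = (2; —)
  P={0,1}:  v_{0} + v_{1} = v_{3}  so sig = (2; 1)
  P={0,4}:  v_{0} + v_{4} = v_{5}  so sig = (2; 1)
  P={1,2}:  v_{1} + v_{2} = v_{6}  so sig = (2; 1)
  P={1,3}:  v_{1} + v_{3} = v_{2}  so sig = (2; 1)
  P={1,7}:  v_{1} + v_{7} = v_{4}  so sig = (2; 1)
  P={2,4}:  v_{2} + v_{4} = v_{1}  so sig = (2; 1)
  P={2,5}:  v_{2} + v_{5} = v_{3}  so sig = (2; 1)
  P={3,5}:  v_{3} + v_{5} = v_{0}  so sig = (2; 1)
  P={3,7}:  v_{3} + v_{7} = v_{5}  so sig = (2; 1)
  P={4,5}:  v_{4} + v_{5} = v_{7}  so sig = (2; 1)
  P={5,6}:  v_{5} + v_{6} = v_{2}  so sig = (2; 1)
  P={6,7}:  v_{6} + v_{7} = v_{1}  so sig = (2; 1)
  P={0,6}:  v_{0} + v_{6} = v_{2} + v_{3}  so sig = (2; 1,1)
  P={0,2}:  v_{0} + v_{2} = 2·v_{3}  so sig = (2; 2)
  P={0,7}:  v_{0} + v_{7} = 2·v_{5}  so sig = (2; 2)
  P={3,6}:  v_{3} + v_{6} = 2·v_{2}  so sig = (2; 2)
  P={4,6}:  v_{4} + v_{6} = 2·v_{1}  so sig = (2; 2)

Sorted signature multiset PRS(X):
    (2; —)
    (2; —)
    (2; —)
    (2; 1)
    (2; 1)
    (2; 1)
    (2; 1)
    (2; 1)
    (2; 1)
    (2; 1)
    (2; 1)
    (2; 1)
    (2; 1)
    (2; 1)
    (2; 1)
    (2; 1,1)
    (2; 2)
    (2; 2)
    (2; 2)
    (2; 2)


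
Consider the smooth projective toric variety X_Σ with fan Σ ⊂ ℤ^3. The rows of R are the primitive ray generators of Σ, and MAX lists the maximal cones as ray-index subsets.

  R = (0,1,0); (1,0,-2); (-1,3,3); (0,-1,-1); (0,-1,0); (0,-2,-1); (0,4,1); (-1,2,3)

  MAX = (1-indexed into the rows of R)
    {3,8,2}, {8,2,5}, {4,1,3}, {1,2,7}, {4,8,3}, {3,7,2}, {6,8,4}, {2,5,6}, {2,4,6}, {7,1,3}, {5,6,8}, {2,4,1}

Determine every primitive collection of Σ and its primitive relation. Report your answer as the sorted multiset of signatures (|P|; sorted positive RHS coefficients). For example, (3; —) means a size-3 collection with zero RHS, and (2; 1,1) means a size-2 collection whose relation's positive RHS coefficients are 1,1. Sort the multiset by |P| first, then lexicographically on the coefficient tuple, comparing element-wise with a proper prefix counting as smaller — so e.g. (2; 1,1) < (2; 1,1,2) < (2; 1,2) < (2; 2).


The 14 primitive collections of Σ (r=8, n=3):

  P = {1,5}:  v_{1} + v_{5} = 0  ⟹  sig = (2; —)
  P = {1,6}:  v_{1} + v_{6} = v_{4}  ⟹  sig = (2; 1)
  P = {1,8}:  v_{1} + v_{8} = v_{3}  ⟹  sig = (2; 1)
  P = {3,5}:  v_{3} + v_{5} = v_{8}  ⟹  sig = (2; 1)
  P = {4,5}:  v_{4} + v_{5} = v_{6}  ⟹  sig = (2; 1)
  P = {3,6}:  v_{3} + v_{6} = v_{4} + v_{8}  ⟹  sig = (2; 1,1)
  P = {5,7}:  v_{5} + v_{7} = v_{2} + v_{3}  ⟹  sig = (2; 1,1)
  P = {7,8}:  v_{7} + v_{8} = v_{2} + 2·v_{3}  ⟹  sig = (2; 1,2)
  P = {6,7}:  v_{6} + v_{7} = 2·v_{1}  ⟹  sig = (2; 2)
  P = {4,7}:  v_{4} + v_{7} = 3·v_{1}  ⟹  sig = (2; 3)
  P = {2,6,8}:  v_{2} + v_{6} + v_{8} = 0  ⟹  sig = (3; —)
  P = {1,2,3}:  v_{1} + v_{2} + v_{3} = v_{7}  ⟹  sig = (3; 1)
  P = {2,4,8}:  v_{2} + v_{4} + v_{8} = v_{1}  ⟹  sig = (3; 1)
  P = {2,3,4}:  v_{2} + v_{3} + v_{4} = 2·v_{1}  ⟹  sig = (3; 2)

so the primitive-relation signature multiset is
[(2; —), (2; 1), (2; 1), (2; 1), (2; 1), (2; 1,1), (2; 1,1), (2; 1,2), (2; 2), (2; 3), (3; —), (3; 1), (3; 1), (3; 2)]


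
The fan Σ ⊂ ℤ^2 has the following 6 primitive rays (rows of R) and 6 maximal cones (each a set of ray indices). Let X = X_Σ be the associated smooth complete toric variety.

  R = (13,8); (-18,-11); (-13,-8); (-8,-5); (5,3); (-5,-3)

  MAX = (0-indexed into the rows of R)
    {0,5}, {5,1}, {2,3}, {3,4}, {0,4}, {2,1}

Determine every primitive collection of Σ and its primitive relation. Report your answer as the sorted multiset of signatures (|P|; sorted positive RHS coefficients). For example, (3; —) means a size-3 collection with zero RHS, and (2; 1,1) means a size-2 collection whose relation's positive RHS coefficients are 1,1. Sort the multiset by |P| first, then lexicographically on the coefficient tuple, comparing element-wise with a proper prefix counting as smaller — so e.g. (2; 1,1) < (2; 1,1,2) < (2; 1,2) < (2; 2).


9 minimal non-faces of Δ(Σ) (on 6 rays):

  P={0,2}:  v_{0} + v_{2} = 0 ; sig = (2; —)
  P={4,5}:  v_{4} + v_{5} = 0 ; sig = (2; —)
  P={0,1}:  v_{0} + v_{1} = v_{5} ; sig = (2; 1)
  P={0,3}:  v_{0} + v_{3} = v_{4} ; sig = (2; 1)
  P={1,4}:  v_{1} + v_{4} = v_{2} ; sig = (2; 1)
  P={2,4}:  v_{2} + v_{4} = v_{3} ; sig = (2; 1)
  P={2,5}:  v_{2} + v_{5} = v_{1} ; sig = (2; 1)
  P={3,5}:  v_{3} + v_{5} = v_{2} ; sig = (2; 1)
  P={1,3}:  v_{1} + v_{3} = 2·v_{2} ; sig = (2; 2)

Hence PRS(X_Σ) =
{ (2; —) ×2,  (2; 1) ×6,  (2; 2) }


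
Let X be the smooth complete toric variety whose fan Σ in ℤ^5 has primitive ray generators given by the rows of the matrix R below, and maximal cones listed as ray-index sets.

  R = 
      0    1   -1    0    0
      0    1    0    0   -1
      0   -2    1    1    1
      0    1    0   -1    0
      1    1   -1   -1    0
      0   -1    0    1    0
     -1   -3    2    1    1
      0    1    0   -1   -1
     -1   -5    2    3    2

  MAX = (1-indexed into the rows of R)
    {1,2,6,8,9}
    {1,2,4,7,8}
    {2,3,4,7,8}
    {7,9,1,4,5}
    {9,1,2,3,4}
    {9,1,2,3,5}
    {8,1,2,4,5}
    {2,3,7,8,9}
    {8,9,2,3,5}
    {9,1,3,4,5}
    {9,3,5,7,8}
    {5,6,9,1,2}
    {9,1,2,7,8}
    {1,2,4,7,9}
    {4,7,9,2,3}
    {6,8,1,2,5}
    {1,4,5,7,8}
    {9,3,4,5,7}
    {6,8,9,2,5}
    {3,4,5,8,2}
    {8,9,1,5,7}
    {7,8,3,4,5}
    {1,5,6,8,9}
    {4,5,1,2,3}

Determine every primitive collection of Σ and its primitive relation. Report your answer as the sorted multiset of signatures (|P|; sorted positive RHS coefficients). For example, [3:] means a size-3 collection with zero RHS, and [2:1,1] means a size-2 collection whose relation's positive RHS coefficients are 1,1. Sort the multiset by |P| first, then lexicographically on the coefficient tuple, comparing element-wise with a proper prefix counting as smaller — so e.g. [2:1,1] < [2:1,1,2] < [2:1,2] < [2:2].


9 minimal non-faces of Δ(Σ) (on 9 rays):

  P = {4,6}:  v_{4} + v_{6} = 0 ; sig = [2:]
  P = {6,7}:  v_{6} + v_{7} = v_{8} + v_{9} ; sig = [2:1,1]
  P = {3,6}:  v_{3} + v_{6} = v_{2} + v_{5} + v_{9} ; sig = [2:1,1,1]
  P = {1,3,8}:  v_{1} + v_{3} + v_{8} = 0 ; sig = [3:]
  P = {4,8,9}:  v_{4} + v_{8} + v_{9} = v_{7} ; sig = [3:1]
  P = {1,3,7}:  v_{1} + v_{3} + v_{7} = v_{4} + v_{9} ; sig = [3:1,1]
  P = {2,5,7}:  v_{2} + v_{5} + v_{7} = v_{3} + v_{8} ; sig = [3:1,1]
  P = {2,4,5,9}:  v_{2} + v_{4} + v_{5} + v_{9} = v_{3} ; sig = [4:1]
  P = {1,2,5,8,9}:  v_{1} + v_{2} + v_{5} + v_{8} + v_{9} = v_{6} ; sig = [5:1]

Hence PRS(X_Σ) =
{ [2:],  [2:1,1],  [2:1,1,1],  [3:],  [3:1],  [3:1,1] ×2,  [4:1],  [5:1] }


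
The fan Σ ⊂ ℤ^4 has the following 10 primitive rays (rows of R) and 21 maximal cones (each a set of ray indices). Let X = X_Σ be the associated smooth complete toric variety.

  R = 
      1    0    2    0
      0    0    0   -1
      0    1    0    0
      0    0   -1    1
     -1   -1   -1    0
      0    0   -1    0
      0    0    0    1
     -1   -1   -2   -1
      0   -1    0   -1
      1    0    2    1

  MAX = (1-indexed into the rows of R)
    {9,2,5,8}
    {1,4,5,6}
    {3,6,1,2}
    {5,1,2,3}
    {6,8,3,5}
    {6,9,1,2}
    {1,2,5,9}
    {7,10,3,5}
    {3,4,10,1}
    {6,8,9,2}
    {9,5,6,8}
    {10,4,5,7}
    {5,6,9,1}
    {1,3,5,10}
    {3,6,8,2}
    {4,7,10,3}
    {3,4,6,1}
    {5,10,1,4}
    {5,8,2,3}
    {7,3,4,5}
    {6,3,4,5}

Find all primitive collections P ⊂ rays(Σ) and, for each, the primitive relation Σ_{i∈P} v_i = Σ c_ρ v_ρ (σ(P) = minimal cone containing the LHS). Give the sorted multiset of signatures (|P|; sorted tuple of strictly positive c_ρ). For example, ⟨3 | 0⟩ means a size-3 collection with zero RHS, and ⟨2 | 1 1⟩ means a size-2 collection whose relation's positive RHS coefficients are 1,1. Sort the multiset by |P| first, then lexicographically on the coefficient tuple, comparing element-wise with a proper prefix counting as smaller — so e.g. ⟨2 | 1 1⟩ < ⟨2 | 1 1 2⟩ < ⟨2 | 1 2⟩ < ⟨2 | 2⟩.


|primitive collections| = 18. Relations:

  P={2,7}:  v_{2} + v_{7} = 0  so sig = ⟨2 | 0⟩
  P={1,7}:  v_{1} + v_{7} = v_{10}  so sig = ⟨2 | 1⟩
  P={1,8}:  v_{1} + v_{8} = v_{9}  so sig = ⟨2 | 1⟩
  P={2,4}:  v_{2} + v_{4} = v_{6}  so sig = ⟨2 | 1⟩
  P={2,10}:  v_{2} + v_{10} = v_{1}  so sig = ⟨2 | 1⟩
  P={3,9}:  v_{3} + v_{9} = v_{2}  so sig = ⟨2 | 1⟩
  P={6,7}:  v_{6} + v_{7} = v_{4}  so sig = ⟨2 | 1⟩
  P={6,10}:  v_{6} + v_{10} = v_{1} + v_{4}  so sig = ⟨2 | 1 1⟩
  P={7,8}:  v_{7} + v_{8} = v_{5} + v_{6}  so sig = ⟨2 | 1 1⟩
  P={7,9}:  v_{7} + v_{9} = v_{1} + v_{5} + v_{6}  so sig = ⟨2 | 1 1 1⟩
  P={8,10}:  v_{8} + v_{10} = v_{1} + v_{5} + v_{6}  so sig = ⟨2 | 1 1 1⟩
  P={4,9}:  v_{4} + v_{9} = v_{1} + v_{5} + 2·v_{6}  so sig = ⟨2 | 1 1 2⟩
  P={9,10}:  v_{9} + v_{10} = 2·v_{1} + v_{5} + v_{6}  so sig = ⟨2 | 1 1 2⟩
  P={4,8}:  v_{4} + v_{8} = v_{5} + 2·v_{6}  so sig = ⟨2 | 1 2⟩
  P={2,5,6}:  v_{2} + v_{5} + v_{6} = v_{8}  so sig = ⟨3 | 1⟩
  P={1,3,5,6}:  v_{1} + v_{3} + v_{5} + v_{6} = 0  so sig = ⟨4 | 0⟩
  P={1,3,4,5}:  v_{1} + v_{3} + v_{4} + v_{5} = v_{7}  so sig = ⟨4 | 1⟩
  P={3,4,5,10}:  v_{3} + v_{4} + v_{5} + v_{10} = 2·v_{7}  so sig = ⟨4 | 2⟩

Signatures (|P|; sorted positive RHS coefficients), sorted:
    |P|=2: 14 collections, coeffs (), (1), (1), (1), (1), (1), (1), (1,1), (1,1), (1,1,1), (1,1,1), (1,1,2), (1,1,2), (1,2)
    |P|=3: 1 collection, coeffs (1)
    |P|=4: 3 collections, coeffs (), (1), (2)


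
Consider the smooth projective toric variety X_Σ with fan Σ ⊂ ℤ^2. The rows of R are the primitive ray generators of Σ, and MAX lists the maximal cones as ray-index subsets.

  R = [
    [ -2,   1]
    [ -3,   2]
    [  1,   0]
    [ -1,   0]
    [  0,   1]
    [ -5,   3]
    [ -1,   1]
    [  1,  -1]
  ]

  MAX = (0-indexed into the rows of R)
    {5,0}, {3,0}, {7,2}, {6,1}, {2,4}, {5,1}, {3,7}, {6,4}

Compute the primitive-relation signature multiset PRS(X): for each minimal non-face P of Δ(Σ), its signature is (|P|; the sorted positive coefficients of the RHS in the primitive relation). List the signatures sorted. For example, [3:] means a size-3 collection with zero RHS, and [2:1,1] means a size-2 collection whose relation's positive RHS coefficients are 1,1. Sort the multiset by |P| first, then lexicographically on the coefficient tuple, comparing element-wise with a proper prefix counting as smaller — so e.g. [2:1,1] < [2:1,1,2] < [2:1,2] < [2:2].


Σ has 20 primitive collections:

  {2,3}:  v_{2} + v_{3} = 0 ; sig = [2:]
  {6,7}:  v_{6} + v_{7} = 0 ; sig = [2:]
  {0,1}:  v_{0} + v_{1} = v_{5} ; sig = [2:1]
  {0,2}:  v_{0} + v_{2} = v_{6} ; sig = [2:1]
  {0,6}:  v_{0} + v_{6} = v_{1} ; sig = [2:1]
  {0,7}:  v_{0} + v_{7} = v_{3} ; sig = [2:1]
  {1,7}:  v_{1} + v_{7} = v_{0} ; sig = [2:1]
  {2,6}:  v_{2} + v_{6} = v_{4} ; sig = [2:1]
  {3,4}:  v_{3} + v_{4} = v_{6} ; sig = [2:1]
  {3,6}:  v_{3} + v_{6} = v_{0} ; sig = [2:1]
  {4,7}:  v_{4} + v_{7} = v_{2} ; sig = [2:1]
  {2,5}:  v_{2} + v_{5} = v_{1} + v_{6} ; sig = [2:1,1]
  {4,5}:  v_{4} + v_{5} = v_{1} + 2·v_{6} ; sig = [2:1,2]
  {0,4}:  v_{0} + v_{4} = 2·v_{6} ; sig = [2:2]
  {1,2}:  v_{1} + v_{2} = 2·v_{6} ; sig = [2:2]
  {1,3}:  v_{1} + v_{3} = 2·v_{0} ; sig = [2:2]
  {5,6}:  v_{5} + v_{6} = 2·v_{1} ; sig = [2:2]
  {5,7}:  v_{5} + v_{7} = 2·v_{0} ; sig = [2:2]
  {1,4}:  v_{1} + v_{4} = 3·v_{6} ; sig = [2:3]
  {3,5}:  v_{3} + v_{5} = 3·v_{0} ; sig = [2:3]

so the primitive-relation signature multiset is
    [2:]
    [2:]
    [2:1]
    [2:1]
    [2:1]
    [2:1]
    [2:1]
    [2:1]
    [2:1]
    [2:1]
    [2:1]
    [2:1,1]
    [2:1,2]
    [2:2]
    [2:2]
    [2:2]
    [2:2]
    [2:2]
    [2:3]
    [2:3]


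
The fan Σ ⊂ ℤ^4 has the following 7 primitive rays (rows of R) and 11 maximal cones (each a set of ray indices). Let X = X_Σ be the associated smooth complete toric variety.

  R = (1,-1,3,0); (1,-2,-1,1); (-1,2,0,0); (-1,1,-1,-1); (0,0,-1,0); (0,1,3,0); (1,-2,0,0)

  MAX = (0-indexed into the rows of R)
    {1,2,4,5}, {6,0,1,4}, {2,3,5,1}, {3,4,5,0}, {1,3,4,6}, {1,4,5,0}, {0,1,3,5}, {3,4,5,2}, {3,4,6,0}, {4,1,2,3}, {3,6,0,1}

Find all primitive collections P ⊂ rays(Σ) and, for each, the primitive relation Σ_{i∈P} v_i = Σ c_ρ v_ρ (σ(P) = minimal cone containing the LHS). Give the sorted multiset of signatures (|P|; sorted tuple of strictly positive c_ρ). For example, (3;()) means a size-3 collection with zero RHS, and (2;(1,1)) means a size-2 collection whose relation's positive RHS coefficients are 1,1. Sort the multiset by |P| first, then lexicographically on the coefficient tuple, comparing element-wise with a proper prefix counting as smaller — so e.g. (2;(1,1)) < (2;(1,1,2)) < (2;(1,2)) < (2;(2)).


Σ has 5 primitive collections:

  P = {2,6}:  v_{2} + v_{6} = 0  ⇒ sig = (2;())
  P = {0,2}:  v_{0} + v_{2} = v_{5}  ⇒ sig = (2;(1))
  P = {5,6}:  v_{5} + v_{6} = v_{0}  ⇒ sig = (2;(1))
  P = {1,3,4,5}:  v_{1} + v_{3} + v_{4} + v_{5} = 0  ⇒ sig = (4;())
  P = {0,1,3,4}:  v_{0} + v_{1} + v_{3} + v_{4} = v_{6}  ⇒ sig = (4;(1))

so the primitive-relation signature multiset is
    |P|=2: 3 collections, coeffs (), (1), (1)
    |P|=4: 2 collections, coeffs (), (1)


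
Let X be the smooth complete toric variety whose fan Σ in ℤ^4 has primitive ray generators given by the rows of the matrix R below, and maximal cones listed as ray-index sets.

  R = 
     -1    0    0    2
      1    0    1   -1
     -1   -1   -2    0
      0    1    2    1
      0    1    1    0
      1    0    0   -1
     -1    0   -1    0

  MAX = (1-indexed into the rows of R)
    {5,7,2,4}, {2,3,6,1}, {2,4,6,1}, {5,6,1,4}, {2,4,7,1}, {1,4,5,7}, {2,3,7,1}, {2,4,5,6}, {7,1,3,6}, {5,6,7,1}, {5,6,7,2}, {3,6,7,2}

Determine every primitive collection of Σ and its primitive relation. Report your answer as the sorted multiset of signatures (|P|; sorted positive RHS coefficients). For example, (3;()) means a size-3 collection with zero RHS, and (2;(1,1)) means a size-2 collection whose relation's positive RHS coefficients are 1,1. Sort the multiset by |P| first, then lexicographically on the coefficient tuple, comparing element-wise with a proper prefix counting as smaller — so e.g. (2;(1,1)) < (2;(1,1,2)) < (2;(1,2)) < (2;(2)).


Minimal non-faces — 5 found among 7 rays, 12 max cones:

  {3,5}:  v_{3} + v_{5} = v_{7} — sig = (2;(1))
  {3,4}:  v_{3} + v_{4} = v_{1} + v_{2} + v_{7} — sig = (2;(1,1,1))
  {1,2,5}:  v_{1} + v_{2} + v_{5} = v_{4} — sig = (3;(1))
  {4,6,7}:  v_{4} + v_{6} + v_{7} = v_{5} — sig = (3;(1))
  {1,2,6,7}:  v_{1} + v_{2} + v_{6} + v_{7} = 0 — sig = (4;())

Signatures (|P|; sorted positive RHS coefficients), sorted:
{ (2;(1)),  (2;(1,1,1)),  (3;(1)) ×2,  (4;()) }


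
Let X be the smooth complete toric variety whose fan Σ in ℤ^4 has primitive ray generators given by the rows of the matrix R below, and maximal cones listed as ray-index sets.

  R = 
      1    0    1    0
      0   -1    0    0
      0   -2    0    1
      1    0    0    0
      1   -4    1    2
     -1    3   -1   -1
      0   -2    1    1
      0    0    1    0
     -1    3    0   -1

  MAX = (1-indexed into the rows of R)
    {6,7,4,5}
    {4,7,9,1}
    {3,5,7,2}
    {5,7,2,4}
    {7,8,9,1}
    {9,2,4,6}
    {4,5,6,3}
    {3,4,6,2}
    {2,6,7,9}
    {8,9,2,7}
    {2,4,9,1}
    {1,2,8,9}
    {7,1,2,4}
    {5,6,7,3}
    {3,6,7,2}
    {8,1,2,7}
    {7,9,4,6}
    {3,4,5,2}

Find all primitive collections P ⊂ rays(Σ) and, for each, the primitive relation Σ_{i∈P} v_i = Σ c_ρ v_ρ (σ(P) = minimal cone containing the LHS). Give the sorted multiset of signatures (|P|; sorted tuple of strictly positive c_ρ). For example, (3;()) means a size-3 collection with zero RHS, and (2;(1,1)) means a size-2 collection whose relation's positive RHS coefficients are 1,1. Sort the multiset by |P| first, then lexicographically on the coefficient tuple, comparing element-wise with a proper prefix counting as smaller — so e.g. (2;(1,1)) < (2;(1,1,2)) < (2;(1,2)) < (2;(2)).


Primitive collections (14):

  P = {3,8}:  v_{3} + v_{8} = v_{7}  so sig = (2;(1))
  P = {4,8}:  v_{4} + v_{8} = v_{1}  so sig = (2;(1))
  P = {6,8}:  v_{6} + v_{8} = v_{9}  so sig = (2;(1))
  P = {1,3}:  v_{1} + v_{3} = v_{4} + v_{7}  so sig = (2;(1,1))
  P = {1,6}:  v_{1} + v_{6} = v_{4} + v_{9}  so sig = (2;(1,1))
  P = {3,9}:  v_{3} + v_{9} = v_{6} + v_{7}  so sig = (2;(1,1))
  P = {5,9}:  v_{5} + v_{9} = v_{4} + v_{6} + 2·v_{7}  so sig = (2;(1,1,2))
  P = {5,8}:  v_{5} + v_{8} = v_{4} + 2·v_{7}  so sig = (2;(1,2))
  P = {1,5}:  v_{1} + v_{5} = 2·v_{4} + 2·v_{7}  so sig = (2;(2,2))
  P = {2,5,6}:  v_{2} + v_{5} + v_{6} = v_{3}  so sig = (3;(1))
  P = {3,4,7}:  v_{3} + v_{4} + v_{7} = v_{5}  so sig = (3;(1))
  P = {2,4,6,7}:  v_{2} + v_{4} + v_{6} + v_{7} = 0  so sig = (4;())
  P = {2,4,7,9}:  v_{2} + v_{4} + v_{7} + v_{9} = v_{8}  so sig = (4;(1))
  P = {1,2,7,9}:  v_{1} + v_{2} + v_{7} + v_{9} = 2·v_{8}  so sig = (4;(2))

Hence PRS(X_Σ) =
    (2;(1))
    (2;(1))
    (2;(1))
    (2;(1,1))
    (2;(1,1))
    (2;(1,1))
    (2;(1,1,2))
    (2;(1,2))
    (2;(2,2))
    (3;(1))
    (3;(1))
    (4;())
    (4;(1))
    (4;(2))
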